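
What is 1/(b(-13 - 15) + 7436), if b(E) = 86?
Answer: 1/7522 ≈ 0.00013294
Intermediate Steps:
1/(b(-13 - 15) + 7436) = 1/(86 + 7436) = 1/7522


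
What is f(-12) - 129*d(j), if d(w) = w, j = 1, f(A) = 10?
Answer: -119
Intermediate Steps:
f(-12) - 129*d(j) = 10 - 129*1 = 10 - 129 = -119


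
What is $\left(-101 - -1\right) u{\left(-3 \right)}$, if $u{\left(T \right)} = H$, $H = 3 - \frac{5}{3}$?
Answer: $- \frac{400}{3} \approx -133.33$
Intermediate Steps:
$H = \frac{4}{3}$ ($H = 3 - \frac{5}{3} = \frac{4}{3} \approx 1.3333$)
$u{\left(T \right)} = \frac{4}{3}$
$\left(-101 - -1\right) u{\left(-3 \right)} = \left(-101 - -1\right) \frac{4}{3} = \left(-101 + 1\right) \frac{4}{3} = \left(-100\right) \frac{4}{3} = - \frac{400}{3}$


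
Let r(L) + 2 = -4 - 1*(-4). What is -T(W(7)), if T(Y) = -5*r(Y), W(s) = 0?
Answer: -10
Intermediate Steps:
r(L) = -2 (r(L) = -2 + (-4 - 1*(-4)) = -2 + (-4 + 4) = -2 + 0 = -2)
T(Y) = 10 (T(Y) = -5*(-2) = 10)
-T(W(7)) = -1*10 = -10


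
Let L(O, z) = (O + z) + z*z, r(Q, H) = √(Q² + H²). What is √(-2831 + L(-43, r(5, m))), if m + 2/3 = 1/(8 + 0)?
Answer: √(-1640855 + 24*√14569)/24 ≈ 53.326*I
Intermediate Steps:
m = -13/24 (m = -⅔ + 1/(8 + 0) = -⅔ + 1/8 = -⅔ + ⅛ = -13/24 ≈ -0.54167)
r(Q, H) = √(H² + Q²)
L(O, z) = O + z + z² (L(O, z) = (O + z) + z² = O + z + z²)
√(-2831 + L(-43, r(5, m))) = √(-2831 + (-43 + √((-13/24)² + 5²) + (√((-13/24)² + 5²))²)) = √(-2831 + (-43 + √(169/576 + 25) + (√(169/576 + 25))²)) = √(-2831 + (-43 + √(14569/576) + (√(14569/576))²)) = √(-2831 + (-43 + √14569/24 + (√14569/24)²)) = √(-2831 + (-43 + √14569/24 + 14569/576)) = √(-2831 + (-10199/576 + √14569/24)) = √(-1640855/576 + √14569/24)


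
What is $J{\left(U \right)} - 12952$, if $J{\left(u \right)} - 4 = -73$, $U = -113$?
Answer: $-13021$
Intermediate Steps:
$J{\left(u \right)} = -69$ ($J{\left(u \right)} = 4 - 73 = -69$)
$J{\left(U \right)} - 12952 = -69 - 12952 = -13021$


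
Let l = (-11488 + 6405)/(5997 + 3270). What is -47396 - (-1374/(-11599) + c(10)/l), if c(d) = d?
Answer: -2793292059644/58957717 ≈ -47378.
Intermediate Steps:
l = -5083/9267 ≈ -0.54851
-47396 - (-1374/(-11599) + c(10)/l) = -47396 - (-1374/(-11599) + 10/(-5083/9267)) = -47396 - (-1374*(-1/11599) + 10*(-9267/5083)) = -47396 - (1374/11599 - 92670/5083) = -47396 - 1*(-1067895288/58957717) = -47396 + 1067895288/58957717 = -2793292059644/58957717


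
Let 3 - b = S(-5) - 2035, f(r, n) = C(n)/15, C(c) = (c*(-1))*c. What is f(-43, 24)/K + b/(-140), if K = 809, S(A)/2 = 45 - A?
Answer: -786609/56630 ≈ -13.890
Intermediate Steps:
S(A) = 90 - 2*A (S(A) = 2*(45 - A) = 90 - 2*A)
C(c) = -c**2 (C(c) = (-c)*c = -c**2)
f(r, n) = -n**2/15
b = 1938 (b = 3 - ((90 - 2*(-5)) - 2035) = 3 - ((90 + 10) - 2035) = 3 - (100 - 2035) = 3 - 1*(-1935) = 3 + 1935 = 1938)
f(-43, 24)/K + b/(-140) = -1/15*24**2/809 + 1938/(-140) = -1/15*576*(1/809) + 1938*(-1/140) = -192/5*1/809 - 969/70 = -192/4045 - 969/70 = -786609/56630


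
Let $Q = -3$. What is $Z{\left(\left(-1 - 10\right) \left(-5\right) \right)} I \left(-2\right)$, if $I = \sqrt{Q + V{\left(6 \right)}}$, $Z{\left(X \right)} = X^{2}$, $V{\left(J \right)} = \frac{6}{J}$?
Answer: $- 6050 i \sqrt{2} \approx - 8556.0 i$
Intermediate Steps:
$I = i \sqrt{2}$ ($I = \sqrt{-3 + \frac{6}{6}} = \sqrt{-3 + 6 \cdot \frac{1}{6}} = \sqrt{-3 + 1} = \sqrt{-2} = i \sqrt{2} \approx 1.4142 i$)
$Z{\left(\left(-1 - 10\right) \left(-5\right) \right)} I \left(-2\right) = \left(\left(-1 - 10\right) \left(-5\right)\right)^{2} i \sqrt{2} \left(-2\right) = \left(\left(-11\right) \left(-5\right)\right)^{2} i \sqrt{2} \left(-2\right) = 55^{2} i \sqrt{2} \left(-2\right) = 3025 i \sqrt{2} \left(-2\right) = - 6050 i \sqrt{2}$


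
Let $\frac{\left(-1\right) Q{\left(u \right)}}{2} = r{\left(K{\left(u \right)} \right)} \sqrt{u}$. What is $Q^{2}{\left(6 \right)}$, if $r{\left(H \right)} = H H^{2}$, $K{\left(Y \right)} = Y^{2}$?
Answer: $52242776064$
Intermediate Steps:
$r{\left(H \right)} = H^{3}$
$Q{\left(u \right)} = - 2 u^{\frac{13}{2}}$ ($Q{\left(u \right)} = - 2 \left(u^{2}\right)^{3} \sqrt{u} = - 2 u^{6} \sqrt{u} = - 2 u^{\frac{13}{2}}$)
$Q^{2}{\left(6 \right)} = \left(- 2 \cdot 6^{\frac{13}{2}}\right)^{2} = \left(- 2 \cdot 46656 \sqrt{6}\right)^{2} = \left(- 93312 \sqrt{6}\right)^{2} = 52242776064$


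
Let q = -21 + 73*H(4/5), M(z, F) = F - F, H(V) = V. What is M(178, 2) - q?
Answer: -187/5 ≈ -37.400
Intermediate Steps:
M(z, F) = 0
q = 187/5 (q = -21 + 73*(4/5) = -21 + 73*(4*(⅕)) = -21 + 73*(⅘) = -21 + 292/5 = 187/5 ≈ 37.400)
M(178, 2) - q = 0 - 1*187/5 = 0 - 187/5 = -187/5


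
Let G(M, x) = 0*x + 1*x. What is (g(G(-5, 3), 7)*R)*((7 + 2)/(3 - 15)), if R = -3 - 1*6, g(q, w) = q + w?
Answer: 135/2 ≈ 67.500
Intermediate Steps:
G(M, x) = x (G(M, x) = 0 + x = x)
R = -9 (R = -3 - 6 = -9)
(g(G(-5, 3), 7)*R)*((7 + 2)/(3 - 15)) = ((3 + 7)*(-9))*((7 + 2)/(3 - 15)) = (10*(-9))*(9/(-12)) = -810*(-1)/12 = -90*(-¾) = 135/2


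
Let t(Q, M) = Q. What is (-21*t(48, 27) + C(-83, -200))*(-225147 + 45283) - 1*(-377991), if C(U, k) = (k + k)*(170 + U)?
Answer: 6440948103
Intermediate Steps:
C(U, k) = 2*k*(170 + U) (C(U, k) = (2*k)*(170 + U) = 2*k*(170 + U))
(-21*t(48, 27) + C(-83, -200))*(-225147 + 45283) - 1*(-377991) = (-21*48 + 2*(-200)*(170 - 83))*(-225147 + 45283) - 1*(-377991) = (-1008 + 2*(-200)*87)*(-179864) + 377991 = (-1008 - 34800)*(-179864) + 377991 = -35808*(-179864) + 377991 = 6440570112 + 377991 = 6440948103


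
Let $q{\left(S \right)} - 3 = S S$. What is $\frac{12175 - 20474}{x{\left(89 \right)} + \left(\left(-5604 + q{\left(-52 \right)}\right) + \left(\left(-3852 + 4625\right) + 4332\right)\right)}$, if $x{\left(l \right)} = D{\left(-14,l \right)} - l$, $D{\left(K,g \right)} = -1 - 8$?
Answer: $- \frac{8299}{2110} \approx -3.9332$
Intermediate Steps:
$D{\left(K,g \right)} = -9$ ($D{\left(K,g \right)} = -1 - 8 = -9$)
$q{\left(S \right)} = 3 + S^{2}$ ($q{\left(S \right)} = 3 + S S = 3 + S^{2}$)
$x{\left(l \right)} = -9 - l$
$\frac{12175 - 20474}{x{\left(89 \right)} + \left(\left(-5604 + q{\left(-52 \right)}\right) + \left(\left(-3852 + 4625\right) + 4332\right)\right)} = \frac{12175 - 20474}{\left(-9 - 89\right) + \left(\left(-5604 + \left(3 + \left(-52\right)^{2}\right)\right) + \left(\left(-3852 + 4625\right) + 4332\right)\right)} = - \frac{8299}{\left(-9 - 89\right) + \left(\left(-5604 + \left(3 + 2704\right)\right) + \left(773 + 4332\right)\right)} = - \frac{8299}{-98 + \left(\left(-5604 + 2707\right) + 5105\right)} = - \frac{8299}{-98 + \left(-2897 + 5105\right)} = - \frac{8299}{-98 + 2208} = - \frac{8299}{2110}$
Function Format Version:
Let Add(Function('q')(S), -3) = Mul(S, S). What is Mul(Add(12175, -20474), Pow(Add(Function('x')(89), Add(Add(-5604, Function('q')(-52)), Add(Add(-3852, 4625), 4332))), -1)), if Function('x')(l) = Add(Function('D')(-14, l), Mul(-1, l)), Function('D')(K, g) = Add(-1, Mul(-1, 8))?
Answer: Rational(-8299, 2110) ≈ -3.9332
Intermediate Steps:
Function('D')(K, g) = -9 (Function('D')(K, g) = Add(-1, -8) = -9)
Function('q')(S) = Add(3, Pow(S, 2)) (Function('q')(S) = Add(3, Mul(S, S)) = Add(3, Pow(S, 2)))
Function('x')(l) = Add(-9, Mul(-1, l))
Mul(Add(12175, -20474), Pow(Add(Function('x')(89), Add(Add(-5604, Function('q')(-52)), Add(Add(-3852, 4625), 4332))), -1)) = Mul(Add(12175, -20474), Pow(Add(Add(-9, Mul(-1, 89)), Add(Add(-5604, Add(3, Pow(-52, 2))), Add(Add(-3852, 4625), 4332))), -1)) = Mul(-8299, Pow(Add(Add(-9, -89), Add(Add(-5604, Add(3, 2704)), Add(773, 4332))), -1)) = Mul(-8299, Pow(Add(-98, Add(Add(-5604, 2707), 5105)), -1)) = Mul(-8299, Pow(Add(-98, Add(-2897, 5105)), -1)) = Mul(-8299, Pow(Add(-98, 2208), -1)) = Mul(-8299, Pow(2110, -1)) = Mul(-8299, Rational(1, 2110)) = Rational(-8299, 2110)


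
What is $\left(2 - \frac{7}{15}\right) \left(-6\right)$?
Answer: $- \frac{46}{5} \approx -9.2$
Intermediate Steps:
$\left(2 - \frac{7}{15}\right) \left(-6\right) = \frac{23}{15} \left(-6\right) = - \frac{46}{5}$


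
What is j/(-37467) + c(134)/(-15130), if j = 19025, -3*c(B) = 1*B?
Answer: -143087362/283437855 ≈ -0.50483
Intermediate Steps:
c(B) = -B/3
j/(-37467) + c(134)/(-15130) = 19025/(-37467) - ⅓*134/(-15130) = 19025*(-1/37467) - 134/3*(-1/15130) = -19025/37467 + 67/22695 = -143087362/283437855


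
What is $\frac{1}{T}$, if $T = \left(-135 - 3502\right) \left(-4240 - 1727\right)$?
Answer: $\frac{1}{21701979} \approx 4.6079 \cdot 10^{-8}$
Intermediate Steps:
$T = 21701979$ ($T = \left(-3637\right) \left(-5967\right) = 21701979$)
$\frac{1}{T} = \frac{1}{21701979}$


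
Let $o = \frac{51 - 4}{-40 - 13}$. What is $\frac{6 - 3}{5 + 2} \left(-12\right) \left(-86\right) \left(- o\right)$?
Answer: $\frac{145512}{371} \approx 392.22$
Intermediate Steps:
$o = - \frac{47}{53}$ ($o = \frac{47}{-53} = 47 \left(- \frac{1}{53}\right) = - \frac{47}{53} \approx -0.88679$)
$\frac{6 - 3}{5 + 2} \left(-12\right) \left(-86\right) \left(- o\right) = \frac{6 - 3}{5 + 2} \left(-12\right) \left(-86\right) \left(\left(-1\right) \left(- \frac{47}{53}\right)\right) = \frac{3}{7} \left(-12\right) \left(-86\right) \frac{47}{53} = \left(- \frac{36}{7}\right) \left(-86\right) \frac{47}{53} = \frac{3096}{7} \cdot \frac{47}{53} = \frac{145512}{371}$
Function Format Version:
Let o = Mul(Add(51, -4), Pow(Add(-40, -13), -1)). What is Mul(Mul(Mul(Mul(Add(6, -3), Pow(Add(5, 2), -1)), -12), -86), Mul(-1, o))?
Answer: Rational(145512, 371) ≈ 392.22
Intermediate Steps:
o = Rational(-47, 53) (o = Mul(47, Pow(-53, -1)) = Mul(47, Rational(-1, 53)) = Rational(-47, 53) ≈ -0.88679)
Mul(Mul(Mul(Mul(Add(6, -3), Pow(Add(5, 2), -1)), -12), -86), Mul(-1, o)) = Mul(Mul(Mul(Mul(Add(6, -3), Pow(Add(5, 2), -1)), -12), -86), Mul(-1, Rational(-47, 53))) = Mul(Mul(Mul(Mul(3, Pow(7, -1)), -12), -86), Rational(47, 53)) = Mul(Mul(Mul(Mul(3, Rational(1, 7)), -12), -86), Rational(47, 53)) = Mul(Mul(Mul(Rational(3, 7), -12), -86), Rational(47, 53)) = Mul(Mul(Rational(-36, 7), -86), Rational(47, 53)) = Mul(Rational(3096, 7), Rational(47, 53)) = Rational(145512, 371)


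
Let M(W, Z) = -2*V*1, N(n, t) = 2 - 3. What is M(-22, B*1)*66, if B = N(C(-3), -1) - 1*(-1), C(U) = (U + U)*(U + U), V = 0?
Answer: 0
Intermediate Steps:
C(U) = 4*U² (C(U) = (2*U)*(2*U) = 4*U²)
N(n, t) = -1
B = 0 (B = -1 - 1*(-1) = -1 + 1 = 0)
M(W, Z) = 0 (M(W, Z) = -2*0*1 = 0*1 = 0)
M(-22, B*1)*66 = 0*66 = 0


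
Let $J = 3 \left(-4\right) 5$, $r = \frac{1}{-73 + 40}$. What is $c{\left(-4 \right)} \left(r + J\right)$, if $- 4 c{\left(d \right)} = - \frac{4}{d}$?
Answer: $\frac{1981}{132} \approx 15.008$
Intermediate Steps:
$c{\left(d \right)} = \frac{1}{d}$ ($c{\left(d \right)} = - \frac{\left(-4\right) \frac{1}{d}}{4} = \frac{1}{d}$)
$r = - \frac{1}{33}$ ($r = \frac{1}{-33} = - \frac{1}{33} \approx -0.030303$)
$J = -60$ ($J = \left(-12\right) 5 = -60$)
$c{\left(-4 \right)} \left(r + J\right) = \frac{- \frac{1}{33} - 60}{-4} = \left(- \frac{1}{4}\right) \left(- \frac{1981}{33}\right) = \frac{1981}{132}$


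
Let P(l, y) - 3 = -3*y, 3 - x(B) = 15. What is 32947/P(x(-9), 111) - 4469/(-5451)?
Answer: -59373109/599610 ≈ -99.020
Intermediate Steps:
x(B) = -12 (x(B) = 3 - 1*15 = 3 - 15 = -12)
P(l, y) = 3 - 3*y
32947/P(x(-9), 111) - 4469/(-5451) = 32947/(3 - 3*111) - 4469/(-5451) = 32947/(3 - 333) - 4469*(-1/5451) = 32947/(-330) + 4469/5451 = 32947*(-1/330) + 4469/5451 = -32947/330 + 4469/5451 = -59373109/599610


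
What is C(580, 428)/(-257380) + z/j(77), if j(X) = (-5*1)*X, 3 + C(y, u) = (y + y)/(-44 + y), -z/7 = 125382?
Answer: 21621448868/9484453 ≈ 2279.7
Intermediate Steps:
z = -877674 (z = -7*125382 = -877674)
C(y, u) = -3 + 2*y/(-44 + y) (C(y, u) = -3 + (y + y)/(-44 + y) = -3 + (2*y)/(-44 + y) = -3 + 2*y/(-44 + y))
j(X) = -5*X
C(580, 428)/(-257380) + z/j(77) = ((132 - 1*580)/(-44 + 580))/(-257380) - 877674/((-5*77)) = ((132 - 580)/536)*(-1/257380) - 877674/(-385) = ((1/536)*(-448))*(-1/257380) - 877674*(-1/385) = -56/67*(-1/257380) + 125382/55 = 14/4311115 + 125382/55 = 21621448868/9484453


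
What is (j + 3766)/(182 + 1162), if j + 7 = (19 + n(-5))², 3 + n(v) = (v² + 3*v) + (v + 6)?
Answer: 187/56 ≈ 3.3393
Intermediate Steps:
n(v) = 3 + v² + 4*v (n(v) = -3 + ((v² + 3*v) + (v + 6)) = -3 + ((v² + 3*v) + (6 + v)) = -3 + (6 + v² + 4*v) = 3 + v² + 4*v)
j = 722 (j = -7 + (19 + (3 + (-5)² + 4*(-5)))² = -7 + (19 + (3 + 25 - 20))² = -7 + (19 + 8)² = -7 + 27² = -7 + 729 = 722)
(j + 3766)/(182 + 1162) = (722 + 3766)/(182 + 1162) = 4488/1344 = 4488*(1/1344) = 187/56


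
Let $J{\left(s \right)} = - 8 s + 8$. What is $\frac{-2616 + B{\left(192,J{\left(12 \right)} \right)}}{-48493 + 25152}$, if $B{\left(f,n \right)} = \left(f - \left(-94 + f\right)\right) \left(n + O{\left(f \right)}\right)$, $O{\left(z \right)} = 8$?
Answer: $\frac{10136}{23341} \approx 0.43426$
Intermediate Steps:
$J{\left(s \right)} = 8 - 8 s$
$B{\left(f,n \right)} = 752 + 94 n$ ($B{\left(f,n \right)} = \left(f - \left(-94 + f\right)\right) \left(n + 8\right) = 94 \left(8 + n\right) = 752 + 94 n$)
$\frac{-2616 + B{\left(192,J{\left(12 \right)} \right)}}{-48493 + 25152} = \frac{-2616 + \left(752 + 94 \left(8 - 96\right)\right)}{-48493 + 25152} = \frac{-2616 + \left(752 + 94 \left(8 - 96\right)\right)}{-23341} = \left(-2616 + \left(752 + 94 \left(-88\right)\right)\right) \left(- \frac{1}{23341}\right) = \left(-2616 + \left(752 - 8272\right)\right) \left(- \frac{1}{23341}\right) = \left(-2616 - 7520\right) \left(- \frac{1}{23341}\right) = \left(-10136\right) \left(- \frac{1}{23341}\right) = \frac{10136}{23341}$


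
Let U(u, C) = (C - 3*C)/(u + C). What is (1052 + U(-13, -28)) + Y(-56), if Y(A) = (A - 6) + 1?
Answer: 40575/41 ≈ 989.63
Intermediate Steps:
U(u, C) = -2*C/(C + u) (U(u, C) = (-2*C)/(C + u) = -2*C/(C + u))
Y(A) = -5 + A (Y(A) = (-6 + A) + 1 = -5 + A)
(1052 + U(-13, -28)) + Y(-56) = (1052 - 2*(-28)/(-28 - 13)) + (-5 - 56) = (1052 - 2*(-28)/(-41)) - 61 = (1052 - 2*(-28)*(-1/41)) - 61 = (1052 - 56/41) - 61 = 43076/41 - 61 = 40575/41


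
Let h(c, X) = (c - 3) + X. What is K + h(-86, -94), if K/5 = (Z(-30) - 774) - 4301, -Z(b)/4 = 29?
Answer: -26138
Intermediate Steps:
h(c, X) = -3 + X + c (h(c, X) = (-3 + c) + X = -3 + X + c)
Z(b) = -116 (Z(b) = -4*29 = -116)
K = -25955 (K = 5*((-116 - 774) - 4301) = 5*(-890 - 4301) = 5*(-5191) = -25955)
K + h(-86, -94) = -25955 + (-3 - 94 - 86) = -25955 - 183 = -26138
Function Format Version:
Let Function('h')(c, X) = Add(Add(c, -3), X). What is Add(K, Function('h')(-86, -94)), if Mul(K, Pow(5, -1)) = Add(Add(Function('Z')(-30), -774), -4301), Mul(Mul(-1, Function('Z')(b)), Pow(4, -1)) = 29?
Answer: -26138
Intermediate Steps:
Function('h')(c, X) = Add(-3, X, c) (Function('h')(c, X) = Add(Add(-3, c), X) = Add(-3, X, c))
Function('Z')(b) = -116 (Function('Z')(b) = Mul(-4, 29) = -116)
K = -25955 (K = Mul(5, Add(Add(-116, -774), -4301)) = Mul(5, Add(-890, -4301)) = Mul(5, -5191) = -25955)
Add(K, Function('h')(-86, -94)) = Add(-25955, Add(-3, -94, -86)) = Add(-25955, -183) = -26138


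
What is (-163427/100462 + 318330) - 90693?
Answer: 22868704867/100462 ≈ 2.2764e+5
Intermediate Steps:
(-163427/100462 + 318330) - 90693 = 31979905033/100462 - 90693 = 22868704867/100462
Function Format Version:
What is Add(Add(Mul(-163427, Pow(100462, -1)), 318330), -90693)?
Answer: Rational(22868704867, 100462) ≈ 2.2764e+5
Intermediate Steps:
Add(Add(Mul(-163427, Pow(100462, -1)), 318330), -90693) = Add(Add(Mul(-163427, Rational(1, 100462)), 318330), -90693) = Add(Add(Rational(-163427, 100462), 318330), -90693) = Add(Rational(31979905033, 100462), -90693) = Rational(22868704867, 100462)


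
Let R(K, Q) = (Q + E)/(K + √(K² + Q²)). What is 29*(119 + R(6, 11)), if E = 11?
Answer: 37613/11 + 58*√157/11 ≈ 3485.4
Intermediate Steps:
R(K, Q) = (11 + Q)/(K + √(K² + Q²)) (R(K, Q) = (Q + 11)/(K + √(K² + Q²)) = (11 + Q)/(K + √(K² + Q²)))
29*(119 + R(6, 11)) = 29*(119 + (11 + 11)/(6 + √(6² + 11²))) = 29*(119 + 22/(6 + √(36 + 121))) = 29*(119 + 22/(6 + √157)) = 3451 + 638/(6 + √157)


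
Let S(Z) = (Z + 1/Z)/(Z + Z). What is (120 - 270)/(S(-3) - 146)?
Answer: 1350/1309 ≈ 1.0313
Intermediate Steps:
S(Z) = (Z + 1/Z)/(2*Z) (S(Z) = (Z + 1/Z)/((2*Z)) = (Z + 1/Z)*(1/(2*Z)) = (Z + 1/Z)/(2*Z))
(120 - 270)/(S(-3) - 146) = (120 - 270)/((½)*(1 + (-3)²)/(-3)² - 146) = -150/((½)*(⅑)*(1 + 9) - 146) = -150/((½)*(⅑)*10 - 146) = -150/(5/9 - 146) = -150/(-1309/9) = -150*(-9/1309) = 1350/1309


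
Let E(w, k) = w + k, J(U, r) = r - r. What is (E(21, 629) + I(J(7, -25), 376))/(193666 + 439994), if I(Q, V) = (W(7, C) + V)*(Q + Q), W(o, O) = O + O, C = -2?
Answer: 65/63366 ≈ 0.0010258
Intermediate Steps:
J(U, r) = 0
W(o, O) = 2*O
I(Q, V) = 2*Q*(-4 + V) (I(Q, V) = (2*(-2) + V)*(Q + Q) = (-4 + V)*(2*Q) = 2*Q*(-4 + V))
E(w, k) = k + w
(E(21, 629) + I(J(7, -25), 376))/(193666 + 439994) = ((629 + 21) + 2*0*(-4 + 376))/(193666 + 439994) = (650 + 2*0*372)/633660 = (650 + 0)*(1/633660) = 650*(1/633660) = 65/63366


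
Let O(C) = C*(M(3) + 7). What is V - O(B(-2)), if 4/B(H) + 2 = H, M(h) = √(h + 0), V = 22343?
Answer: 22350 + √3 ≈ 22352.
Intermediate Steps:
M(h) = √h
B(H) = 4/(-2 + H)
O(C) = C*(7 + √3) (O(C) = C*(√3 + 7) = C*(7 + √3))
V - O(B(-2)) = 22343 - 4/(-2 - 2)*(7 + √3) = 22343 - 4/(-4)*(7 + √3) = 22343 - 4*(-¼)*(7 + √3) = 22343 - (-1)*(7 + √3) = 22343 - (-7 - √3) = 22343 + (7 + √3) = 22350 + √3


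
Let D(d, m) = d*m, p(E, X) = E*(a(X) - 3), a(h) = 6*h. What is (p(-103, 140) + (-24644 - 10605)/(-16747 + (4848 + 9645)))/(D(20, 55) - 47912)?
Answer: 194284345/105514248 ≈ 1.8413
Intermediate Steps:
p(E, X) = E*(-3 + 6*X) (p(E, X) = E*(6*X - 3) = E*(-3 + 6*X))
(p(-103, 140) + (-24644 - 10605)/(-16747 + (4848 + 9645)))/(D(20, 55) - 47912) = (3*(-103)*(-1 + 2*140) + (-24644 - 10605)/(-16747 + (4848 + 9645)))/(20*55 - 47912) = (3*(-103)*(-1 + 280) - 35249/(-16747 + 14493))/(1100 - 47912) = (3*(-103)*279 - 35249/(-2254))/(-46812) = (-86211 - 35249*(-1/2254))*(-1/46812) = (-86211 + 35249/2254)*(-1/46812) = -194284345/2254*(-1/46812) = 194284345/105514248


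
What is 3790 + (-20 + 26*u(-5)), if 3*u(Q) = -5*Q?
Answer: 11960/3 ≈ 3986.7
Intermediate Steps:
u(Q) = -5*Q/3 (u(Q) = (-5*Q)/3 = -5*Q/3)
3790 + (-20 + 26*u(-5)) = 3790 + (-20 + 26*(-5/3*(-5))) = 3790 + (-20 + 26*(25/3)) = 3790 + (-20 + 650/3) = 3790 + 590/3 = 11960/3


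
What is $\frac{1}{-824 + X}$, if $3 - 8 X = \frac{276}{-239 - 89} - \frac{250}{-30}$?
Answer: $- \frac{1968}{1622737} \approx -0.0012128$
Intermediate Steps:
$X = - \frac{1105}{1968}$ ($X = \frac{3}{8} - \frac{\frac{276}{-239 - 89} - \frac{250}{-30}}{8} = \frac{3}{8} - \frac{\frac{276}{-239 - 89} - - \frac{25}{3}}{8} = \frac{3}{8} - \frac{\frac{276}{-328} + \frac{25}{3}}{8} = \frac{3}{8} - \frac{276 \left(- \frac{1}{328}\right) + \frac{25}{3}}{8} = \frac{3}{8} - \frac{- \frac{69}{82} + \frac{25}{3}}{8} = \frac{3}{8} - \frac{1843}{1968} = - \frac{1105}{1968} \approx -0.56148$)
$\frac{1}{-824 + X} = \frac{1}{-824 - \frac{1105}{1968}} = \frac{1}{- \frac{1622737}{1968}} = - \frac{1968}{1622737}$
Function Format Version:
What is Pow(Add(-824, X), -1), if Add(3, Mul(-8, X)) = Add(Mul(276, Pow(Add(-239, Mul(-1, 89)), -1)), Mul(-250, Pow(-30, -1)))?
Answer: Rational(-1968, 1622737) ≈ -0.0012128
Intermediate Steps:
X = Rational(-1105, 1968) (X = Add(Rational(3, 8), Mul(Rational(-1, 8), Add(Mul(276, Pow(Add(-239, Mul(-1, 89)), -1)), Mul(-250, Pow(-30, -1))))) = Add(Rational(3, 8), Mul(Rational(-1, 8), Add(Mul(276, Pow(Add(-239, -89), -1)), Mul(-250, Rational(-1, 30))))) = Add(Rational(3, 8), Mul(Rational(-1, 8), Add(Mul(276, Pow(-328, -1)), Rational(25, 3)))) = Add(Rational(3, 8), Mul(Rational(-1, 8), Add(Mul(276, Rational(-1, 328)), Rational(25, 3)))) = Add(Rational(3, 8), Mul(Rational(-1, 8), Add(Rational(-69, 82), Rational(25, 3)))) = Add(Rational(3, 8), Mul(Rational(-1, 8), Rational(1843, 246))) = Add(Rational(3, 8), Rational(-1843, 1968)) = Rational(-1105, 1968) ≈ -0.56148)
Pow(Add(-824, X), -1) = Pow(Add(-824, Rational(-1105, 1968)), -1) = Pow(Rational(-1622737, 1968), -1) = Rational(-1968, 1622737)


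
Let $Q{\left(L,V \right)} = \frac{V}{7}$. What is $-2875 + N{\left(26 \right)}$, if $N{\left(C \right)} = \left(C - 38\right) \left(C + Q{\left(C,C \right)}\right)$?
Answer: $- \frac{22621}{7} \approx -3231.6$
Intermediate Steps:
$Q{\left(L,V \right)} = \frac{V}{7}$ ($Q{\left(L,V \right)} = V \frac{1}{7} = \frac{V}{7}$)
$N{\left(C \right)} = \frac{8 C \left(-38 + C\right)}{7}$ ($N{\left(C \right)} = \left(C - 38\right) \left(C + \frac{C}{7}\right) = \left(-38 + C\right) \frac{8 C}{7} = \frac{8 C \left(-38 + C\right)}{7}$)
$-2875 + N{\left(26 \right)} = -2875 + \frac{8}{7} \cdot 26 \left(-38 + 26\right) = -2875 + \frac{8}{7} \cdot 26 \left(-12\right) = -2875 - \frac{2496}{7} = - \frac{22621}{7}$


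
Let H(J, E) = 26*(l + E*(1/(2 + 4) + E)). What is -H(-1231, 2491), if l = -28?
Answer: -484026517/3 ≈ -1.6134e+8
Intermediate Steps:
H(J, E) = -728 + 26*E*(1/6 + E) (H(J, E) = 26*(-28 + E*(1/(2 + 4) + E)) = 26*(-28 + E*(1/6 + E)) = -728 + 26*E*(1/6 + E))
-H(-1231, 2491) = -(-728 + 26*2491**2 + (13/3)*2491) = -(-728 + 26*6205081 + 32383/3) = -(-728 + 161332106 + 32383/3) = -1*484026517/3 = -484026517/3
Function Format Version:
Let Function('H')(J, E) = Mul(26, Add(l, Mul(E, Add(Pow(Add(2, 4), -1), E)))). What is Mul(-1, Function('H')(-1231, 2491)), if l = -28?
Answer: Rational(-484026517, 3) ≈ -1.6134e+8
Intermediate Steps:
Function('H')(J, E) = Add(-728, Mul(26, E, Add(Rational(1, 6), E))) (Function('H')(J, E) = Mul(26, Add(-28, Mul(E, Add(Pow(Add(2, 4), -1), E)))) = Mul(26, Add(-28, Mul(E, Add(Pow(6, -1), E)))) = Mul(26, Add(-28, Mul(E, Add(Rational(1, 6), E)))) = Add(-728, Mul(26, E, Add(Rational(1, 6), E))))
Mul(-1, Function('H')(-1231, 2491)) = Mul(-1, Add(-728, Mul(26, Pow(2491, 2)), Mul(Rational(13, 3), 2491))) = Mul(-1, Add(-728, Mul(26, 6205081), Rational(32383, 3))) = Mul(-1, Add(-728, 161332106, Rational(32383, 3))) = Mul(-1, Rational(484026517, 3)) = Rational(-484026517, 3)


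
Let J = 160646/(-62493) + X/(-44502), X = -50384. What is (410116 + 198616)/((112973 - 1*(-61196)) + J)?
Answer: 94051240997764/26909502548453 ≈ 3.4951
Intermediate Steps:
J = -222245610/154503527 (J = 160646/(-62493) - 50384/(-44502) = 160646*(-1/62493) - 50384*(-1/44502) = -160646/62493 + 25192/22251 = -222245610/154503527 ≈ -1.4384)
(410116 + 198616)/((112973 - 1*(-61196)) + J) = (410116 + 198616)/((112973 - 1*(-61196)) - 222245610/154503527) = 608732/((112973 + 61196) - 222245610/154503527) = 608732/(174169 - 222245610/154503527) = 608732/(26909502548453/154503527) = 608732*(154503527/26909502548453) = 94051240997764/26909502548453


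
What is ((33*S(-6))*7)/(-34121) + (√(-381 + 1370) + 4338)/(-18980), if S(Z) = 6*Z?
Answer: 4910391/323808290 - √989/18980 ≈ 0.013508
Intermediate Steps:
((33*S(-6))*7)/(-34121) + (√(-381 + 1370) + 4338)/(-18980) = ((33*(6*(-6)))*7)/(-34121) + (√(-381 + 1370) + 4338)/(-18980) = ((33*(-36))*7)*(-1/34121) + (√989 + 4338)*(-1/18980) = -1188*7*(-1/34121) + (4338 + √989)*(-1/18980) = -8316*(-1/34121) + (-2169/9490 - √989/18980) = 8316/34121 + (-2169/9490 - √989/18980) = 4910391/323808290 - √989/18980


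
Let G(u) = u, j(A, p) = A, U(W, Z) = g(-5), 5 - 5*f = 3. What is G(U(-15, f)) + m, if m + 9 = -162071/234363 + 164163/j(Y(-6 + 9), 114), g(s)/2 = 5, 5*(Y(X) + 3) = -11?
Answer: -192366786253/6093438 ≈ -31570.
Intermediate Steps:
f = ⅖ (f = 1 - ⅕*3 = 1 - ⅗ = ⅖ ≈ 0.40000)
Y(X) = -26/5 (Y(X) = -3 + (⅕)*(-11) = -3 - 11/5 = -26/5)
g(s) = 10 (g(s) = 2*5 = 10)
U(W, Z) = 10
m = -192427720633/6093438 (m = -9 + (-162071/234363 + 164163/(-26/5)) = -9 + (-162071*1/234363 + 164163*(-5/26)) = -9 + (-162071/234363 - 820815/26) = -9 - 192372879691/6093438 = -192427720633/6093438 ≈ -31580.)
G(U(-15, f)) + m = 10 - 192427720633/6093438 = -192366786253/6093438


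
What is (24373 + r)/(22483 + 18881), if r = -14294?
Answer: 10079/41364 ≈ 0.24367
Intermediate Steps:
(24373 + r)/(22483 + 18881) = (24373 - 14294)/(22483 + 18881) = 10079/41364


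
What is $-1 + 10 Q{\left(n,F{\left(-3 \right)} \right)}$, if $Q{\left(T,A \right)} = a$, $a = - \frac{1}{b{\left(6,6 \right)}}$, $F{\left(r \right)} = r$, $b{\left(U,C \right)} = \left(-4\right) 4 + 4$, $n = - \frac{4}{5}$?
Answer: $- \frac{1}{6} \approx -0.16667$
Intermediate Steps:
$n = - \frac{4}{5}$ ($n = \left(-4\right) \frac{1}{5} = - \frac{4}{5} \approx -0.8$)
$b{\left(U,C \right)} = -12$ ($b{\left(U,C \right)} = -16 + 4 = -12$)
$a = \frac{1}{12}$ ($a = - \frac{1}{-12} = \left(-1\right) \left(- \frac{1}{12}\right) = \frac{1}{12} \approx 0.083333$)
$Q{\left(T,A \right)} = \frac{1}{12}$
$-1 + 10 Q{\left(n,F{\left(-3 \right)} \right)} = -1 + 10 \cdot \frac{1}{12} = -1 + \frac{5}{6} = - \frac{1}{6}$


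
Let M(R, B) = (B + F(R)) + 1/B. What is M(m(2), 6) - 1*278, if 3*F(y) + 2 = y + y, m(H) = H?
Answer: -1627/6 ≈ -271.17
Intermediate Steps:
F(y) = -⅔ + 2*y/3 (F(y) = -⅔ + (y + y)/3 = -⅔ + (2*y)/3 = -⅔ + 2*y/3)
M(R, B) = -⅔ + B + 1/B + 2*R/3 (M(R, B) = (B + (-⅔ + 2*R/3)) + 1/B = (-⅔ + B + 2*R/3) + 1/B = -⅔ + B + 1/B + 2*R/3)
M(m(2), 6) - 1*278 = (-⅔ + 6 + 1/6 + (⅔)*2) - 1*278 = (-⅔ + 6 + ⅙ + 4/3) - 278 = 41/6 - 278 = -1627/6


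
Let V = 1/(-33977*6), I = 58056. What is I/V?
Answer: -11835412272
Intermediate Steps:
V = -1/203862 (V = 1/(-203862) = -1/203862 ≈ -4.9053e-6)
I/V = 58056/(-1/203862) = 58056*(-203862) = -11835412272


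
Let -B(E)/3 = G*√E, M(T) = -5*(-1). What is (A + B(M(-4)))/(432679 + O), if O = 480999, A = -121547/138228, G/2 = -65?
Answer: -121547/126295882584 + 195*√5/456839 ≈ 0.00095349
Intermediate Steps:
M(T) = 5
G = -130 (G = 2*(-65) = -130)
A = -121547/138228 (A = -121547*1/138228 = -121547/138228 ≈ -0.87932)
B(E) = 390*√E (B(E) = -(-390)*√E = 390*√E)
(A + B(M(-4)))/(432679 + O) = (-121547/138228 + 390*√5)/(432679 + 480999) = (-121547/138228 + 390*√5)/913678 = (-121547/138228 + 390*√5)*(1/913678) = -121547/126295882584 + 195*√5/456839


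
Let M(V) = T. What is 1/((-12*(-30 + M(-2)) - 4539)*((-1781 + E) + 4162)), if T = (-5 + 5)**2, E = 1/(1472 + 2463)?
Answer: -3935/39154037244 ≈ -1.0050e-7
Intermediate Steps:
E = 1/3935 ≈ 0.00025413
T = 0 (T = 0**2 = 0)
M(V) = 0
1/((-12*(-30 + M(-2)) - 4539)*((-1781 + E) + 4162)) = 1/((-12*(-30 + 0) - 4539)*((-1781 + 1/3935) + 4162)) = 1/((-12*(-30) - 4539)*(-7008234/3935 + 4162)) = 1/((360 - 4539)*(9369236/3935)) = 1/(-4179*9369236/3935) = 1/(-39154037244/3935) = -3935/39154037244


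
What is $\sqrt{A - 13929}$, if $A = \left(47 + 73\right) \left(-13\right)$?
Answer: $3 i \sqrt{1721} \approx 124.45 i$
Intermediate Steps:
$A = -1560$ ($A = 120 \left(-13\right) = -1560$)
$\sqrt{A - 13929} = \sqrt{-1560 - 13929} = \sqrt{-15489} = 3 i \sqrt{1721}$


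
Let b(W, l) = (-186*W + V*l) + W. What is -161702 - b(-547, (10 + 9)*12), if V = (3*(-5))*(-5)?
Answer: -279997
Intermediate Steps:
V = 75 (V = -15*(-5) = 75)
b(W, l) = -185*W + 75*l (b(W, l) = (-186*W + 75*l) + W = -185*W + 75*l)
-161702 - b(-547, (10 + 9)*12) = -161702 - (-185*(-547) + 75*((10 + 9)*12)) = -161702 - (101195 + 75*(19*12)) = -161702 - (101195 + 75*228) = -161702 - (101195 + 17100) = -161702 - 1*118295 = -161702 - 118295 = -279997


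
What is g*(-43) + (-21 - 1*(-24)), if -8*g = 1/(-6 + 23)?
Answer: 451/136 ≈ 3.3162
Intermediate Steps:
g = -1/136 (g = -1/(8*(-6 + 23)) = -⅛/17 = -⅛*1/17 = -1/136 ≈ -0.0073529)
g*(-43) + (-21 - 1*(-24)) = -1/136*(-43) + (-21 - 1*(-24)) = 43/136 + (-21 + 24) = 43/136 + 3 = 451/136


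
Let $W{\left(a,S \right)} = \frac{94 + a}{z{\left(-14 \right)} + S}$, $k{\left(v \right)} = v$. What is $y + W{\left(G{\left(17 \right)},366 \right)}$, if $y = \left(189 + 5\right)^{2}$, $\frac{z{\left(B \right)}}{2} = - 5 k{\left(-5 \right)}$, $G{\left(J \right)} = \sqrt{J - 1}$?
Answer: $\frac{7828337}{208} \approx 37636.0$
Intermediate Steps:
$G{\left(J \right)} = \sqrt{-1 + J}$
$z{\left(B \right)} = 50$ ($z{\left(B \right)} = 2 \left(\left(-5\right) \left(-5\right)\right) = 2 \cdot 25 = 50$)
$W{\left(a,S \right)} = \frac{94 + a}{50 + S}$
$y = 37636$ ($y = 194^{2} = 37636$)
$y + W{\left(G{\left(17 \right)},366 \right)} = 37636 + \frac{94 + \sqrt{-1 + 17}}{50 + 366} = 37636 + \frac{94 + \sqrt{16}}{416} = 37636 + \frac{94 + 4}{416} = 37636 + \frac{1}{416} \cdot 98 = 37636 + \frac{49}{208} = \frac{7828337}{208}$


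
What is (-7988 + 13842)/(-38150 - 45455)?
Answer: -5854/83605 ≈ -0.070020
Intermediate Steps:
(-7988 + 13842)/(-38150 - 45455) = 5854/(-83605) = 5854*(-1/83605) = -5854/83605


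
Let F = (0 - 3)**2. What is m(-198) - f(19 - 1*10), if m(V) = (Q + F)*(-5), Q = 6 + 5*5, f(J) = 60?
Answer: -260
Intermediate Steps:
Q = 31 (Q = 6 + 25 = 31)
F = 9 (F = (-3)**2 = 9)
m(V) = -200 (m(V) = (31 + 9)*(-5) = 40*(-5) = -200)
m(-198) - f(19 - 1*10) = -200 - 1*60 = -200 - 60 = -260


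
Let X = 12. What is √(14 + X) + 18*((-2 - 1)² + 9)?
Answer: 324 + √26 ≈ 329.10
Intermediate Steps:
√(14 + X) + 18*((-2 - 1)² + 9) = √(14 + 12) + 18*((-2 - 1)² + 9) = √26 + 18*((-3)² + 9) = √26 + 18*(9 + 9) = √26 + 18*18 = √26 + 324 = 324 + √26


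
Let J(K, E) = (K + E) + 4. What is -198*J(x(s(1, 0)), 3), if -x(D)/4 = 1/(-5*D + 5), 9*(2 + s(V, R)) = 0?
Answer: -6666/5 ≈ -1333.2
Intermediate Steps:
s(V, R) = -2 (s(V, R) = -2 + (⅑)*0 = -2 + 0 = -2)
x(D) = -4/(5 - 5*D) (x(D) = -4/(-5*D + 5) = -4/(5 - 5*D))
J(K, E) = 4 + E + K (J(K, E) = (E + K) + 4 = 4 + E + K)
-198*J(x(s(1, 0)), 3) = -198*(4 + 3 + 4/(5*(-1 - 2))) = -198*(4 + 3 + (⅘)/(-3)) = -198*(4 + 3 + (⅘)*(-⅓)) = -198*(4 + 3 - 4/15) = -198*101/15 = -6666/5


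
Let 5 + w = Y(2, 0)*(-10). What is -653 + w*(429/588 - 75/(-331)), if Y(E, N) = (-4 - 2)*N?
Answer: -42674193/64876 ≈ -657.78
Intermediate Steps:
Y(E, N) = -6*N
w = -5 (w = -5 - 6*0*(-10) = -5 + 0*(-10) = -5 + 0 = -5)
-653 + w*(429/588 - 75/(-331)) = -653 - 5*(429/588 - 75/(-331)) = -653 - 5*(429*(1/588) - 75*(-1/331)) = -653 - 5*(143/196 + 75/331) = -653 - 5*62033/64876 = -653 - 310165/64876 = -42674193/64876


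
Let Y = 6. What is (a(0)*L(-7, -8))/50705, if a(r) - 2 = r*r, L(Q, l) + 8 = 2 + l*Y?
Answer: -108/50705 ≈ -0.0021300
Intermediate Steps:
L(Q, l) = -6 + 6*l (L(Q, l) = -8 + (2 + l*6) = -8 + (2 + 6*l) = -6 + 6*l)
a(r) = 2 + r² (a(r) = 2 + r*r = 2 + r²)
(a(0)*L(-7, -8))/50705 = ((2 + 0²)*(-6 + 6*(-8)))/50705 = ((2 + 0)*(-6 - 48))*(1/50705) = (2*(-54))*(1/50705) = -108*1/50705 = -108/50705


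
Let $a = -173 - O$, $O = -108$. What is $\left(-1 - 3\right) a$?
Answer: $260$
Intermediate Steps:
$a = -65$ ($a = -173 - -108 = -173 + 108 = -65$)
$\left(-1 - 3\right) a = \left(-1 - 3\right) \left(-65\right) = \left(-4\right) \left(-65\right) = 260$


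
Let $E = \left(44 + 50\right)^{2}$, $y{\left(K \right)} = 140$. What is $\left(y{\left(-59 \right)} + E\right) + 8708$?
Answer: $17684$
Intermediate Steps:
$E = 8836$ ($E = 94^{2} = 8836$)
$\left(y{\left(-59 \right)} + E\right) + 8708 = \left(140 + 8836\right) + 8708 = 8976 + 8708 = 17684$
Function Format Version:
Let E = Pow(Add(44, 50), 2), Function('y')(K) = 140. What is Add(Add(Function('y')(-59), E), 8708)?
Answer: 17684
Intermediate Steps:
E = 8836 (E = Pow(94, 2) = 8836)
Add(Add(Function('y')(-59), E), 8708) = Add(Add(140, 8836), 8708) = Add(8976, 8708) = 17684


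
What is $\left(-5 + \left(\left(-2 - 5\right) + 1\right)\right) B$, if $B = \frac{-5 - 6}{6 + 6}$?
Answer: $\frac{121}{12} \approx 10.083$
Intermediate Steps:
$B = - \frac{11}{12}$ ($B = \frac{-5 - 6}{12} = \left(-11\right) \frac{1}{12} = - \frac{11}{12} \approx -0.91667$)
$\left(-5 + \left(\left(-2 - 5\right) + 1\right)\right) B = \left(-5 + \left(\left(-2 - 5\right) + 1\right)\right) \left(- \frac{11}{12}\right) = \left(-5 + \left(-7 + 1\right)\right) \left(- \frac{11}{12}\right) = \left(-5 - 6\right) \left(- \frac{11}{12}\right) = \left(-11\right) \left(- \frac{11}{12}\right) = \frac{121}{12}$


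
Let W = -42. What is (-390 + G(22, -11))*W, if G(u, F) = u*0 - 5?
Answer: 16590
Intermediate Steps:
G(u, F) = -5 (G(u, F) = 0 - 5 = -5)
(-390 + G(22, -11))*W = (-390 - 5)*(-42) = -395*(-42) = 16590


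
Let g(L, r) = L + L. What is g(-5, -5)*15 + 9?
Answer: -141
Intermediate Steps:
g(L, r) = 2*L
g(-5, -5)*15 + 9 = (2*(-5))*15 + 9 = -10*15 + 9 = -150 + 9 = -141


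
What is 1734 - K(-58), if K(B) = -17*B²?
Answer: 58922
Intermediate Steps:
1734 - K(-58) = 1734 - (-17)*(-58)² = 1734 - (-17)*3364 = 1734 - 1*(-57188) = 1734 + 57188 = 58922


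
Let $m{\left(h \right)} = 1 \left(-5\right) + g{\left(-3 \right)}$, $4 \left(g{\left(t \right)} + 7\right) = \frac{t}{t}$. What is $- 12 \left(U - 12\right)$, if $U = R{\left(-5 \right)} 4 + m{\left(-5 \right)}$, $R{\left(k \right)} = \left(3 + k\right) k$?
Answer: $-195$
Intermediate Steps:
$g{\left(t \right)} = - \frac{27}{4}$ ($g{\left(t \right)} = -7 + \frac{t \frac{1}{t}}{4} = -7 + \frac{1}{4} \cdot 1 = -7 + \frac{1}{4} = - \frac{27}{4}$)
$R{\left(k \right)} = k \left(3 + k\right)$
$m{\left(h \right)} = - \frac{47}{4}$ ($m{\left(h \right)} = 1 \left(-5\right) - \frac{27}{4} = -5 - \frac{27}{4} = - \frac{47}{4}$)
$U = \frac{113}{4}$ ($U = - 5 \left(3 - 5\right) 4 - \frac{47}{4} = \left(-5\right) \left(-2\right) 4 - \frac{47}{4} = 10 \cdot 4 - \frac{47}{4} = 40 - \frac{47}{4} = \frac{113}{4} \approx 28.25$)
$- 12 \left(U - 12\right) = - 12 \left(\frac{113}{4} - 12\right) = \left(-12\right) \frac{65}{4} = -195$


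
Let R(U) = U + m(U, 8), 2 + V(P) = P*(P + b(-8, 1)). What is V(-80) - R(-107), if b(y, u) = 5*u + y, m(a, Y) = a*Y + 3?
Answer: 7598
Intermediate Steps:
m(a, Y) = 3 + Y*a (m(a, Y) = Y*a + 3 = 3 + Y*a)
b(y, u) = y + 5*u
V(P) = -2 + P*(-3 + P) (V(P) = -2 + P*(P + (-8 + 5*1)) = -2 + P*(P + (-8 + 5)) = -2 + P*(P - 3) = -2 + P*(-3 + P))
R(U) = 3 + 9*U (R(U) = U + (3 + 8*U) = 3 + 9*U)
V(-80) - R(-107) = (-2 + (-80)² - 3*(-80)) - (3 + 9*(-107)) = (-2 + 6400 + 240) - (3 - 963) = 6638 - 1*(-960) = 6638 + 960 = 7598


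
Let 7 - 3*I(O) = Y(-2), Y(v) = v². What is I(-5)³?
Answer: 1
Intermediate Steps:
I(O) = 1 (I(O) = 7/3 - ⅓*(-2)² = 7/3 - ⅓*4 = 7/3 - 4/3 = 1)
I(-5)³ = 1³ = 1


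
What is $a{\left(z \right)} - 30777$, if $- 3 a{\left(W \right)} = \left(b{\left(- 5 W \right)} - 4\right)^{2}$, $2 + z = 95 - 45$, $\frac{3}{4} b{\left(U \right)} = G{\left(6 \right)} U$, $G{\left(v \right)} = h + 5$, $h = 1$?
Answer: $- \frac{3794107}{3} \approx -1.2647 \cdot 10^{6}$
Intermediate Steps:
$G{\left(v \right)} = 6$ ($G{\left(v \right)} = 1 + 5 = 6$)
$b{\left(U \right)} = 8 U$ ($b{\left(U \right)} = \frac{4 \cdot 6 U}{3} = 8 U$)
$z = 48$ ($z = -2 + \left(95 - 45\right) = -2 + 50 = 48$)
$a{\left(W \right)} = - \frac{\left(-4 - 40 W\right)^{2}}{3}$ ($a{\left(W \right)} = - \frac{\left(8 \left(- 5 W\right) - 4\right)^{2}}{3} = - \frac{\left(- 40 W - 4\right)^{2}}{3} = - \frac{\left(-4 - 40 W\right)^{2}}{3}$)
$a{\left(z \right)} - 30777 = - \frac{16 \left(1 + 10 \cdot 48\right)^{2}}{3} - 30777 = - \frac{16 \left(1 + 480\right)^{2}}{3} - 30777 = - \frac{16 \cdot 481^{2}}{3} - 30777 = \left(- \frac{16}{3}\right) 231361 - 30777 = - \frac{3701776}{3} - 30777 = - \frac{3794107}{3}$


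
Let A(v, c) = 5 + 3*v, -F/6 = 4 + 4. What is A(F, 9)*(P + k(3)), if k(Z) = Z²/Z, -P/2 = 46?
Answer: 12371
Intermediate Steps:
P = -92 (P = -2*46 = -92)
F = -48 (F = -6*(4 + 4) = -6*8 = -48)
k(Z) = Z
A(F, 9)*(P + k(3)) = (5 + 3*(-48))*(-92 + 3) = (5 - 144)*(-89) = -139*(-89) = 12371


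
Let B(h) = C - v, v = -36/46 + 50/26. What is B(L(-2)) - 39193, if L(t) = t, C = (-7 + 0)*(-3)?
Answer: -11712769/299 ≈ -39173.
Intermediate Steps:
v = 341/299 (v = -36*1/46 + 50*(1/26) = -18/23 + 25/13 = 341/299 ≈ 1.1405)
C = 21 (C = -7*(-3) = 21)
B(h) = 5938/299 (B(h) = 21 - 1*341/299 = 21 - 341/299 = 5938/299)
B(L(-2)) - 39193 = 5938/299 - 39193 = -11712769/299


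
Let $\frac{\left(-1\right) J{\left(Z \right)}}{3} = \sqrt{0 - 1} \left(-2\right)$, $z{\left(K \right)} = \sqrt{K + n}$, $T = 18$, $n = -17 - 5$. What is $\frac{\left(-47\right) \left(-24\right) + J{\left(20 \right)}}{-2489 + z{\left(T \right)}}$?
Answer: $- \frac{561516}{1239025} - \frac{3438 i}{1239025} \approx -0.45319 - 0.0027748 i$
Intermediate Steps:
$n = -22$ ($n = -17 - 5 = -22$)
$z{\left(K \right)} = \sqrt{-22 + K}$ ($z{\left(K \right)} = \sqrt{K - 22} = \sqrt{-22 + K}$)
$J{\left(Z \right)} = 6 i$ ($J{\left(Z \right)} = - 3 \sqrt{0 - 1} \left(-2\right) = - 3 \sqrt{-1} \left(-2\right) = - 3 i \left(-2\right) = - 3 \left(- 2 i\right) = 6 i$)
$\frac{\left(-47\right) \left(-24\right) + J{\left(20 \right)}}{-2489 + z{\left(T \right)}} = \frac{\left(-47\right) \left(-24\right) + 6 i}{-2489 + \sqrt{-22 + 18}} = \frac{1128 + 6 i}{-2489 + \sqrt{-4}} = \frac{1128 + 6 i}{-2489 + 2 i} = \left(1128 + 6 i\right) \frac{-2489 - 2 i}{6195125} = \frac{\left(-2489 - 2 i\right) \left(1128 + 6 i\right)}{6195125}$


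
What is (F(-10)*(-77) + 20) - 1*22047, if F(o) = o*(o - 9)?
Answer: -36657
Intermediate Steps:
F(o) = o*(-9 + o)
(F(-10)*(-77) + 20) - 1*22047 = (-10*(-9 - 10)*(-77) + 20) - 1*22047 = (-10*(-19)*(-77) + 20) - 22047 = (190*(-77) + 20) - 22047 = (-14630 + 20) - 22047 = -14610 - 22047 = -36657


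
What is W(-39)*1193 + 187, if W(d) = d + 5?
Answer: -40375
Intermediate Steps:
W(d) = 5 + d
W(-39)*1193 + 187 = (5 - 39)*1193 + 187 = -34*1193 + 187 = -40562 + 187 = -40375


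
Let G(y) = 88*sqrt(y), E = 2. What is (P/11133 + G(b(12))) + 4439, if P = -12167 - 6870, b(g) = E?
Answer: 49400350/11133 + 88*sqrt(2) ≈ 4561.7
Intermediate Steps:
b(g) = 2
P = -19037
(P/11133 + G(b(12))) + 4439 = (-19037/11133 + 88*sqrt(2)) + 4439 = 49400350/11133 + 88*sqrt(2)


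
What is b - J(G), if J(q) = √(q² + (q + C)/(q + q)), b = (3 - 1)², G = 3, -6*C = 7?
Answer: 4 - √335/6 ≈ 0.94950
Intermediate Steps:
C = -7/6 (C = -⅙*7 = -7/6 ≈ -1.1667)
b = 4 (b = 2² = 4)
J(q) = √(q² + (-7/6 + q)/(2*q)) (J(q) = √(q² + (q - 7/6)/(q + q)) = √(q² + (-7/6 + q)/((2*q))) = √(q² + (-7/6 + q)*(1/(2*q))) = √(q² + (-7/6 + q)/(2*q)))
b - J(G) = 4 - √(18 - 21/3 + 36*3²)/6 = 4 - √(18 - 21*⅓ + 36*9)/6 = 4 - √(18 - 7 + 324)/6 = 4 - √335/6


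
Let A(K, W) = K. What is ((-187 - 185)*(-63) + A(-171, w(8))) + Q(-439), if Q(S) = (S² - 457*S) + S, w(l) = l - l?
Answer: 416170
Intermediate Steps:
w(l) = 0
Q(S) = S² - 456*S
((-187 - 185)*(-63) + A(-171, w(8))) + Q(-439) = ((-187 - 185)*(-63) - 171) - 439*(-456 - 439) = (-372*(-63) - 171) - 439*(-895) = (23436 - 171) + 392905 = 23265 + 392905 = 416170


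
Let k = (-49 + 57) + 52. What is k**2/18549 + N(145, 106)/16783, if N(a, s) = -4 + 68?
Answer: 6845104/34589763 ≈ 0.19789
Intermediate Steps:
N(a, s) = 64
k = 60 (k = 8 + 52 = 60)
k**2/18549 + N(145, 106)/16783 = 60**2/18549 + 64/16783 = 3600*(1/18549) + 64*(1/16783) = 400/2061 + 64/16783 = 6845104/34589763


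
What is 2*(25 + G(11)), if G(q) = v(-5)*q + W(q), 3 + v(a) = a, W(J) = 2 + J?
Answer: -100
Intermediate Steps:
v(a) = -3 + a
G(q) = 2 - 7*q (G(q) = (-3 - 5)*q + (2 + q) = -8*q + (2 + q) = 2 - 7*q)
2*(25 + G(11)) = 2*(25 + (2 - 7*11)) = 2*(25 + (2 - 77)) = 2*(25 - 75) = 2*(-50) = -100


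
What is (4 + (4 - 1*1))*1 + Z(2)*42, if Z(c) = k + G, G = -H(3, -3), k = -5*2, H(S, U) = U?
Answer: -287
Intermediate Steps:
k = -10
G = 3 (G = -1*(-3) = 3)
Z(c) = -7 (Z(c) = -10 + 3 = -7)
(4 + (4 - 1*1))*1 + Z(2)*42 = (4 + (4 - 1*1))*1 - 7*42 = (4 + (4 - 1))*1 - 294 = (4 + 3)*1 - 294 = 7*1 - 294 = 7 - 294 = -287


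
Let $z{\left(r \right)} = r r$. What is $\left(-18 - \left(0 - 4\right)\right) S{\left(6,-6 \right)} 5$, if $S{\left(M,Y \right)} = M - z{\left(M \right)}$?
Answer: $2100$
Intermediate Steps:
$z{\left(r \right)} = r^{2}$
$S{\left(M,Y \right)} = M - M^{2}$
$\left(-18 - \left(0 - 4\right)\right) S{\left(6,-6 \right)} 5 = \left(-18 - \left(0 - 4\right)\right) 6 \left(1 - 6\right) 5 = \left(-18 - -4\right) 6 \left(-5\right) 5 = \left(-18 + 4\right) \left(-30\right) 5 = \left(-14\right) \left(-30\right) 5 = 420 \cdot 5 = 2100$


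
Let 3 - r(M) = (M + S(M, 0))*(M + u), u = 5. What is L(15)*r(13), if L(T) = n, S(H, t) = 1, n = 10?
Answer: -2490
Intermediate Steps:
L(T) = 10
r(M) = 3 - (1 + M)*(5 + M) (r(M) = 3 - (M + 1)*(M + 5) = 3 - (1 + M)*(5 + M))
L(15)*r(13) = 10*(-2 - 1*13**2 - 6*13) = 10*(-2 - 1*169 - 78) = 10*(-2 - 169 - 78) = 10*(-249) = -2490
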